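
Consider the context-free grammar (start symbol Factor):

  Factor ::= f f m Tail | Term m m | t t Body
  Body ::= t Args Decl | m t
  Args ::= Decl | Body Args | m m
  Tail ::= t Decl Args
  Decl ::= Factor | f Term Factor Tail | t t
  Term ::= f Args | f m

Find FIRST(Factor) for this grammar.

Factor ::= f f m Tail contributes {f}.
From Factor ::= Term m m: add FIRST(Term) = { f }.
Factor ::= t t Body contributes {t}.
Union: FIRST(Factor) = { f, t }.

{ f, t }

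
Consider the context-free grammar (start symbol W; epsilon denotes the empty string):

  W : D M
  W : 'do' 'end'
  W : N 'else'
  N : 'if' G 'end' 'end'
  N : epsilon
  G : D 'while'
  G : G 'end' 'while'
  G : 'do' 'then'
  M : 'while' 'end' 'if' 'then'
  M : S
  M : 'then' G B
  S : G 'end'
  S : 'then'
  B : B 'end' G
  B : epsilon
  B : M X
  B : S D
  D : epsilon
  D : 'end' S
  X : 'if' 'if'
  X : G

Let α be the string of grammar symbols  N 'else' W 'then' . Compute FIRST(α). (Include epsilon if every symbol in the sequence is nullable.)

Add FIRST(N)\{epsilon} = { 'if' }; N is nullable, continue.
'else' is a terminal; add {'else'} and stop.

{ 'else', 'if' }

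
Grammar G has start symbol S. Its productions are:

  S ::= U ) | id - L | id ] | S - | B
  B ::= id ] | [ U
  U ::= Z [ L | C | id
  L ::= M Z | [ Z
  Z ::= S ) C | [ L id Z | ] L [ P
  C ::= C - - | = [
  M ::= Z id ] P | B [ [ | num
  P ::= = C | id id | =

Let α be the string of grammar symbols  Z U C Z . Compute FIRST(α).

{ =, [, ], id }

Add FIRST(Z) = { =, [, ], id }; Z is not nullable, stop.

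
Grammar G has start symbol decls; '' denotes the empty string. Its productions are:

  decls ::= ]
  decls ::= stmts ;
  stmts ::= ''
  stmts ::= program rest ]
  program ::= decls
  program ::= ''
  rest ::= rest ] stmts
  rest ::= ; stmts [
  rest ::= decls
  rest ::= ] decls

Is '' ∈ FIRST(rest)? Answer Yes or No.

Nullable nonterminals: program, stmts.
No production of rest has an RHS whose symbols are all nullable, so rest is not nullable.

No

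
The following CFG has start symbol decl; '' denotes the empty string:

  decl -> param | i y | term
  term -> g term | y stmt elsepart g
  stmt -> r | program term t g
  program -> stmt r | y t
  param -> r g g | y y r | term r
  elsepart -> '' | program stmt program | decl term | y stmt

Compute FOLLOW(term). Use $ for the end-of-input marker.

{ $, g, r, t, y }

In decl -> term: term is at the end, add FOLLOW(decl) = { $, g, y }.
In term -> g term: term is at the end, add FOLLOW(term) = { $, g, r, t, y }.
In stmt -> program term t g: add FIRST(t g) = { t }.
In param -> term r: add FIRST(r) = { r }.
In elsepart -> decl term: term is at the end, add FOLLOW(elsepart) = { g }.
Union: FOLLOW(term) = { $, g, r, t, y }.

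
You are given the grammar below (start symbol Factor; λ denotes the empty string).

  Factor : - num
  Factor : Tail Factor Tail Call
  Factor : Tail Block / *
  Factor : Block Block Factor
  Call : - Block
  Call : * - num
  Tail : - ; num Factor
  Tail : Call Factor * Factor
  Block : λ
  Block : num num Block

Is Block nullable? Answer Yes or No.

Block has an λ-production, so Block ⇒ λ.

Yes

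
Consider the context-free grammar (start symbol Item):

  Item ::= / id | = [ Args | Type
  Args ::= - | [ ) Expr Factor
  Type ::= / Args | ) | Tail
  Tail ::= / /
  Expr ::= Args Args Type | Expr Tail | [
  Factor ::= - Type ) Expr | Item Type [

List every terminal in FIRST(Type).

Type ::= / Args contributes {/}.
Type ::= ) contributes {)}.
From Type ::= Tail: add FIRST(Tail) = { / }.
Union: FIRST(Type) = { ), / }.

{ ), / }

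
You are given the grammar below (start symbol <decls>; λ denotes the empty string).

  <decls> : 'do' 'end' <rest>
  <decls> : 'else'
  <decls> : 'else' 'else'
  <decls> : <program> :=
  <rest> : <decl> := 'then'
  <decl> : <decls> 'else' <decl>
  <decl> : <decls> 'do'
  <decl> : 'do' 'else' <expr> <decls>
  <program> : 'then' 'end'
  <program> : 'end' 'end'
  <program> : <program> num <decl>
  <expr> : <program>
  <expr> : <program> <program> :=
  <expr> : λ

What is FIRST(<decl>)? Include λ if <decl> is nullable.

From <decl> : <decls> 'else' <decl>: add FIRST(<decls>) = { 'do', 'else', 'end', 'then' }.
From <decl> : <decls> 'do': add FIRST(<decls>) = { 'do', 'else', 'end', 'then' }.
<decl> : 'do' 'else' <expr> <decls> contributes {'do'}.
Union: FIRST(<decl>) = { 'do', 'else', 'end', 'then' }.

{ 'do', 'else', 'end', 'then' }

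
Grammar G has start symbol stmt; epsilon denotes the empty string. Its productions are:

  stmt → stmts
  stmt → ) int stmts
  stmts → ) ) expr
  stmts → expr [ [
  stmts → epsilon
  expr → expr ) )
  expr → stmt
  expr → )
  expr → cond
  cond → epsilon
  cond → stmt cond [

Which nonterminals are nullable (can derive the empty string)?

{ cond, expr, stmt, stmts }

Directly nullable (have an epsilon-production): stmts, cond.
stmt → stmts with every symbol nullable, so stmt is nullable.
expr → stmt with every symbol nullable, so expr is nullable.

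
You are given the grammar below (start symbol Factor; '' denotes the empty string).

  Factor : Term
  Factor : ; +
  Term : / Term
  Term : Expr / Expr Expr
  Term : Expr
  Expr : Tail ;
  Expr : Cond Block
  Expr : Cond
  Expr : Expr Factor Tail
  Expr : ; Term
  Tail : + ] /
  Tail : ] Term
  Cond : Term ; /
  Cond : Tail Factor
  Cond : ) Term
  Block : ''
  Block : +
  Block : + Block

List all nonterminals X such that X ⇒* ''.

Directly nullable (have an ''-production): Block.
No other nonterminal has a production whose RHS symbols are all nullable.

{ Block }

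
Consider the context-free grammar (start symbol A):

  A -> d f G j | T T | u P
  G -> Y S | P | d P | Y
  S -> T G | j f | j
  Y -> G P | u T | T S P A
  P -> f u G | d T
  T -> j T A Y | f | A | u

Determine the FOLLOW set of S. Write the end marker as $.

{ $, d, f, j, u }

In G -> Y S: S is at the end, add FOLLOW(G) = { $, d, f, j, u }.
In Y -> T S P A: add FIRST(P A) = { d, f }.
Union: FOLLOW(S) = { $, d, f, j, u }.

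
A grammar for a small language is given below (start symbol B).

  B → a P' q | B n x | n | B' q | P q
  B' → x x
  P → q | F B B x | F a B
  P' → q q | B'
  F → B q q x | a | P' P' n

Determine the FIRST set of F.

{ a, n, q, x }

From F → B q q x: add FIRST(B) = { a, n, q, x }.
F → a contributes {a}.
From F → P' P' n: add FIRST(P') = { q, x }.
Union: FIRST(F) = { a, n, q, x }.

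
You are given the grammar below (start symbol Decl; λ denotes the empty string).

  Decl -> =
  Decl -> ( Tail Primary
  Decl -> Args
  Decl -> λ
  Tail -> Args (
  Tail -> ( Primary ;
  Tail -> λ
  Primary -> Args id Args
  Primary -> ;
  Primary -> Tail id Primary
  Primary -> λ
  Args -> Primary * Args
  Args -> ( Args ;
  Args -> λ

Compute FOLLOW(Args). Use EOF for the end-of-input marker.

{ EOF, (, *, ;, id }

In Decl -> Args: Args is at the end, add FOLLOW(Decl) = { EOF }.
In Tail -> Args (: add FIRST(() = { ( }.
In Primary -> Args id Args: add FIRST(id Args) = { id }.
In Primary -> Args id Args: Args is at the end, add FOLLOW(Primary) = { EOF, *, ; }.
In Args -> Primary * Args: Args is at the end, add FOLLOW(Args) = { EOF, (, *, ;, id }.
In Args -> ( Args ;: add FIRST(;) = { ; }.
Union: FOLLOW(Args) = { EOF, (, *, ;, id }.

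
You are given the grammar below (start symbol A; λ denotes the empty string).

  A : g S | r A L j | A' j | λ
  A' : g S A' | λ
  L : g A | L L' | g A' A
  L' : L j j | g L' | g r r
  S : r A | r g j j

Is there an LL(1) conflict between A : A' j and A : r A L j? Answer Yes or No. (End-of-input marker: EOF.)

FIRST(A' j) = { g, j } and FIRST(r A L j) = { r }.
The FIRST sets are disjoint and neither alternative is nullable — no conflict.

No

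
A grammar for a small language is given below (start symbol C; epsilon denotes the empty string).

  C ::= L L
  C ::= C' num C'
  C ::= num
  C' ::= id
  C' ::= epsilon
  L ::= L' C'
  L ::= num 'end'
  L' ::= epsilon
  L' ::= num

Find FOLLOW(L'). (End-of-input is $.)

{ $, id, num }

In L ::= L' C': add FIRST(C')\{epsilon} = { id }.
  Since C' is nullable, also add FOLLOW(L) = { $, id, num }.
Union: FOLLOW(L') = { $, id, num }.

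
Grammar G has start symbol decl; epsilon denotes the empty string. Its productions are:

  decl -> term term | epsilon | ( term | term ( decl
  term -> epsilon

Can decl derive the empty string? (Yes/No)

decl has an epsilon-production, so decl ⇒ epsilon.

Yes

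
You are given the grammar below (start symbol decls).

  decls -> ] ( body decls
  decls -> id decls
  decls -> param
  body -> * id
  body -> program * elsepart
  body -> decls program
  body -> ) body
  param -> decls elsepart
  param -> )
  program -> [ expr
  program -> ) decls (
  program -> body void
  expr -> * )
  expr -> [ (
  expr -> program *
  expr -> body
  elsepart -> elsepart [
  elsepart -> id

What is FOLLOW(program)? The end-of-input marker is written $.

In body -> program * elsepart: add FIRST(* elsepart) = { * }.
In body -> decls program: program is at the end, add FOLLOW(body) = { ), *, ], id, void }.
In expr -> program *: add FIRST(*) = { * }.
Union: FOLLOW(program) = { ), *, ], id, void }.

{ ), *, ], id, void }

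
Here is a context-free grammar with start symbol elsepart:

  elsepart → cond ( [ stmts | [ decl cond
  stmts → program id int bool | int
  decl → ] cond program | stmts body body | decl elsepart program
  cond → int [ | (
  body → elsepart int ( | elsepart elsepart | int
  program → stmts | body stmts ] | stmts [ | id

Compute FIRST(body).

{ (, [, int }

From body → elsepart int (: add FIRST(elsepart) = { (, [, int }.
From body → elsepart elsepart: add FIRST(elsepart) = { (, [, int }.
body → int contributes {int}.
Union: FIRST(body) = { (, [, int }.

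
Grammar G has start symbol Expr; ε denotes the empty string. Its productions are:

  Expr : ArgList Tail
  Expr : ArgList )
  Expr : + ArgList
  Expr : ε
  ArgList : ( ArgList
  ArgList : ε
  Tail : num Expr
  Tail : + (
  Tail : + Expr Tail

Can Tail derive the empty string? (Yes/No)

No

Nullable nonterminals: ArgList, Expr.
No production of Tail has an RHS whose symbols are all nullable, so Tail is not nullable.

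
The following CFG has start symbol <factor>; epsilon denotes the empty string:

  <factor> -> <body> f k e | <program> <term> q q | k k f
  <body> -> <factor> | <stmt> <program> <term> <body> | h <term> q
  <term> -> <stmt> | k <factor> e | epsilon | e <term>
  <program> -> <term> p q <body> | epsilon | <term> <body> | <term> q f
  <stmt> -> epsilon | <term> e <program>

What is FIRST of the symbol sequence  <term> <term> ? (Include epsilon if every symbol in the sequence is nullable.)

{ e, k, epsilon }

Add FIRST(<term>)\{epsilon} = { e, k }; <term> is nullable, continue.
Add FIRST(<term>)\{epsilon} = { e, k }; <term> is nullable, continue.
Every symbol is nullable, so include epsilon.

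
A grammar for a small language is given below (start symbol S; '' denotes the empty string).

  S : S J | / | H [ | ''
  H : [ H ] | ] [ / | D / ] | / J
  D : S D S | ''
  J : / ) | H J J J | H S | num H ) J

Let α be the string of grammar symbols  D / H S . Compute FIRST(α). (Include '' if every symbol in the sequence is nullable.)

Add FIRST(D)\{''} = { /, [, ], num }; D is nullable, continue.
/ is a terminal; add {/} and stop.

{ /, [, ], num }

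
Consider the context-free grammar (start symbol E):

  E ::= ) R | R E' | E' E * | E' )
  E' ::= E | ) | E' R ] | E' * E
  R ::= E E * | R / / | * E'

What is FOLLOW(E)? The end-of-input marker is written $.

{ $, ), *, /, ] }

E is the start symbol, so $ ∈ FOLLOW(E).
In E ::= E' E *: add FIRST(*) = { * }.
In E' ::= E: E is at the end, add FOLLOW(E') = { $, ), *, /, ] }.
In E' ::= E' * E: E is at the end, add FOLLOW(E') = { $, ), *, /, ] }.
In R ::= E E *: add FIRST(E *) = { ), * }.
In R ::= E E *: add FIRST(*) = { * }.
Union: FOLLOW(E) = { $, ), *, /, ] }.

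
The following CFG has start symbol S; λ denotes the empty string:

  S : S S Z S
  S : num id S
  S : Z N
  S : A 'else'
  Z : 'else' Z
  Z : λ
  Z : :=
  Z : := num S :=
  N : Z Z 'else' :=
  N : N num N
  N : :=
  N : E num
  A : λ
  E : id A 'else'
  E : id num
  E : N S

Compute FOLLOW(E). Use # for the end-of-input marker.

{ num }

In N : E num: add FIRST(num) = { num }.
Union: FOLLOW(E) = { num }.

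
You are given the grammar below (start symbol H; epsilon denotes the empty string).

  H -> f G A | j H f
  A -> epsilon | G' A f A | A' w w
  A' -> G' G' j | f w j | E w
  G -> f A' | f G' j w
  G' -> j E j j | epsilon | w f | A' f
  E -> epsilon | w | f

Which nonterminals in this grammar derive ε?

Directly nullable (have an epsilon-production): A, G', E.
No other nonterminal has a production whose RHS symbols are all nullable.

{ A, E, G' }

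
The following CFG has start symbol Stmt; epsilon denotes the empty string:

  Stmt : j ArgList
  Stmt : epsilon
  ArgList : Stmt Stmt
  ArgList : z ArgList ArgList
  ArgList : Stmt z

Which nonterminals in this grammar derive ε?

{ ArgList, Stmt }

Directly nullable (have an epsilon-production): Stmt.
ArgList : Stmt Stmt with every symbol nullable, so ArgList is nullable.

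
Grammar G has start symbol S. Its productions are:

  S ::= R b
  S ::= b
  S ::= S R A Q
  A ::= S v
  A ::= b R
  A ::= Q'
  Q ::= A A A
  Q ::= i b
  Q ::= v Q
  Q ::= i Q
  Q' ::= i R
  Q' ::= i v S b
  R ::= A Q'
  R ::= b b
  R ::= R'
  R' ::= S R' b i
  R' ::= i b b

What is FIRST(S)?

{ b, i }

From S ::= R b: add FIRST(R) = { b, i }.
S ::= b contributes {b}.
From S ::= S R A Q: add FIRST(S) = { b, i }.
Union: FIRST(S) = { b, i }.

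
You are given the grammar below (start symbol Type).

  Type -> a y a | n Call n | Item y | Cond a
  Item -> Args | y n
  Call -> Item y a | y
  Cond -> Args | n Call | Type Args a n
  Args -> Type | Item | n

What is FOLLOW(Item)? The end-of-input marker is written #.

In Type -> Item y: add FIRST(y) = { y }.
In Call -> Item y a: add FIRST(y a) = { y }.
In Args -> Item: Item is at the end, add FOLLOW(Args) = { a, y }.
Union: FOLLOW(Item) = { a, y }.

{ a, y }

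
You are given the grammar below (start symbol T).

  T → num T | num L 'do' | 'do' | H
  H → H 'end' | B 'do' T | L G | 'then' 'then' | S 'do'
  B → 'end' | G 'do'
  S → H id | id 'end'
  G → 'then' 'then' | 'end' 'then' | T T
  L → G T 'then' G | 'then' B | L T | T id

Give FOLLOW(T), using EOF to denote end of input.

T is the start symbol, so EOF ∈ FOLLOW(T).
In T → num T: T is at the end, add FOLLOW(T) = { EOF, 'do', 'end', 'then', id, num }.
In H → B 'do' T: T is at the end, add FOLLOW(H) = { EOF, 'do', 'end', 'then', id, num }.
In G → T T: add FIRST(T) = { 'do', 'end', 'then', id, num }.
In G → T T: T is at the end, add FOLLOW(G) = { EOF, 'do', 'end', 'then', id, num }.
In L → G T 'then' G: add FIRST('then' G) = { 'then' }.
In L → L T: T is at the end, add FOLLOW(L) = { 'do', 'end', 'then', id, num }.
In L → T id: add FIRST(id) = { id }.
Union: FOLLOW(T) = { EOF, 'do', 'end', 'then', id, num }.

{ EOF, 'do', 'end', 'then', id, num }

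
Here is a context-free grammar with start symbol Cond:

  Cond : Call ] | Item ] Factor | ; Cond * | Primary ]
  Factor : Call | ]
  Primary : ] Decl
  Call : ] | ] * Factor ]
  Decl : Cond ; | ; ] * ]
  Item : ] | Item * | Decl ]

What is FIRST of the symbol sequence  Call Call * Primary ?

{ ] }

Add FIRST(Call) = { ] }; Call is not nullable, stop.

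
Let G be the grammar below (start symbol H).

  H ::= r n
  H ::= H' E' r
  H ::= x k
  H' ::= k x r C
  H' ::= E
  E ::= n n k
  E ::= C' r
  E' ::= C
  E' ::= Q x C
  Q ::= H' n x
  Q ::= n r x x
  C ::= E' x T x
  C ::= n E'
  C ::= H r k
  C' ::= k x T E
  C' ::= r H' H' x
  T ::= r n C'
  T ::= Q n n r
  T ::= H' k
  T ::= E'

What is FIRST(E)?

{ k, n, r }

E ::= n n k contributes {n}.
From E ::= C' r: add FIRST(C') = { k, r }.
Union: FIRST(E) = { k, n, r }.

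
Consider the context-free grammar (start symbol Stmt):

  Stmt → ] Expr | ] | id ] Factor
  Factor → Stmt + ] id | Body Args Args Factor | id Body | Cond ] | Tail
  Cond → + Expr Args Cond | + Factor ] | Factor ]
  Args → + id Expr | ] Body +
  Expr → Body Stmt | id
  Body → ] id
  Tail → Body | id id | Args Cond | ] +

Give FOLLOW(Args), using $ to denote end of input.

{ +, ], id }

In Factor → Body Args Args Factor: add FIRST(Args Factor) = { +, ] }.
In Factor → Body Args Args Factor: add FIRST(Factor) = { +, ], id }.
In Cond → + Expr Args Cond: add FIRST(Cond) = { +, ], id }.
In Tail → Args Cond: add FIRST(Cond) = { +, ], id }.
Union: FOLLOW(Args) = { +, ], id }.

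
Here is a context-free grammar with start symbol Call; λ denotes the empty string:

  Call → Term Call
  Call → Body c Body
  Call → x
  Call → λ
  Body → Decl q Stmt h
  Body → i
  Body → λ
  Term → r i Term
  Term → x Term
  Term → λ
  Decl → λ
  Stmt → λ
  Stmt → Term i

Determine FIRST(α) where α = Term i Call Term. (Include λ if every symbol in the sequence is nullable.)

Add FIRST(Term)\{λ} = { r, x }; Term is nullable, continue.
i is a terminal; add {i} and stop.

{ i, r, x }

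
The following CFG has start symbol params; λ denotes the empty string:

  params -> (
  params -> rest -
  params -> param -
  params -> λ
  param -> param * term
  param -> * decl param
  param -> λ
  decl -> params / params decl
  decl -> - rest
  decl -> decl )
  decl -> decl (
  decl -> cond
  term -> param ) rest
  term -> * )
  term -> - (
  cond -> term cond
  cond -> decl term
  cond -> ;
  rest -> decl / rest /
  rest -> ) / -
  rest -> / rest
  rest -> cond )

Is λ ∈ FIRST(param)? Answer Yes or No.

Yes

param has an λ-production, so param ⇒ λ.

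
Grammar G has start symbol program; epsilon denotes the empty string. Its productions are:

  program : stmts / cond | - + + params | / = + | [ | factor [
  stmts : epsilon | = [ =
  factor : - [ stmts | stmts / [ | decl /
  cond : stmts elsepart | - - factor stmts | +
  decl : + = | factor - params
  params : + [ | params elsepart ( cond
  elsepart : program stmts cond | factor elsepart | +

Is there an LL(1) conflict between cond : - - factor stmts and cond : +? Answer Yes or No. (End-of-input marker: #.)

FIRST(- - factor stmts) = { - } and FIRST(+) = { + }.
The FIRST sets are disjoint and neither alternative is nullable — no conflict.

No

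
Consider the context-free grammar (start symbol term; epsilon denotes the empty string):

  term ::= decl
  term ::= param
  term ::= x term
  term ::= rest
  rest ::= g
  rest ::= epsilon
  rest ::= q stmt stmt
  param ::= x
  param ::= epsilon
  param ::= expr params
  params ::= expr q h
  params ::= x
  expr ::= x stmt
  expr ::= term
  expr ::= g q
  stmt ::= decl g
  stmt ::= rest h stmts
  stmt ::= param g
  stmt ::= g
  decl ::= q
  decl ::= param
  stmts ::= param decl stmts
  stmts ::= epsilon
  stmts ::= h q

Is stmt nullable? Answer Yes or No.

Nullable nonterminals: decl, expr, param, rest, stmts, term.
No production of stmt has an RHS whose symbols are all nullable, so stmt is not nullable.

No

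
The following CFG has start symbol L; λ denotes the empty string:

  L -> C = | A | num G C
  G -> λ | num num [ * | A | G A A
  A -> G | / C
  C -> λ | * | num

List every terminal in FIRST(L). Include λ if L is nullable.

From L -> C =: C nullable, take FIRST(C) ∪ {=} = { *, =, num }.
From L -> A: add FIRST(A) = { /, num, λ } (including λ since A is nullable).
L -> num G C contributes {num}.
Union: FIRST(L) = { *, /, =, num, λ }.

{ *, /, =, num, λ }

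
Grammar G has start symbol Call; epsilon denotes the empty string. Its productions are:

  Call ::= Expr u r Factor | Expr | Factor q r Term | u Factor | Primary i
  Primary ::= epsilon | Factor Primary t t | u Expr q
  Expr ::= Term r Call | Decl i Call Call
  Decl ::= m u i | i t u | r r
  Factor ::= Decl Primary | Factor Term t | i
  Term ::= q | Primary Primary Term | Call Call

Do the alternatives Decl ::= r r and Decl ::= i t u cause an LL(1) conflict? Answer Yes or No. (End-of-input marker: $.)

FIRST(r r) = { r } and FIRST(i t u) = { i }.
The FIRST sets are disjoint and neither alternative is nullable — no conflict.

No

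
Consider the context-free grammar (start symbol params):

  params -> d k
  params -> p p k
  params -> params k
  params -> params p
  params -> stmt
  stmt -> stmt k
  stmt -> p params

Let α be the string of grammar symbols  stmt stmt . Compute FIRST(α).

Add FIRST(stmt) = { p }; stmt is not nullable, stop.

{ p }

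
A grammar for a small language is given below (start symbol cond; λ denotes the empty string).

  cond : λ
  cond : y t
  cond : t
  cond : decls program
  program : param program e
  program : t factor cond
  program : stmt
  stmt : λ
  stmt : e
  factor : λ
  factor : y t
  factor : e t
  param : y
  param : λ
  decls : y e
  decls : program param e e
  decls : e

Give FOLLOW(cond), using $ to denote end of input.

{ $, e, y }

cond is the start symbol, so $ ∈ FOLLOW(cond).
In program : t factor cond: cond is at the end, add FOLLOW(program) = { $, e, y }.
Union: FOLLOW(cond) = { $, e, y }.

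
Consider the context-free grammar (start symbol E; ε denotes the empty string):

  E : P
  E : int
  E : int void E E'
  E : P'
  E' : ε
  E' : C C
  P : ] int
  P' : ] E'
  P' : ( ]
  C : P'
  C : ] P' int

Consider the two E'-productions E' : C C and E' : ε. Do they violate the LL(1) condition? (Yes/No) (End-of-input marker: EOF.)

Yes

FIRST(C C) = { (, ] } and FIRST(ε) = { ε }.
The second alternative is nullable and FOLLOW(E') = { EOF, (, ], int } shares ( with FIRST of the first — conflict.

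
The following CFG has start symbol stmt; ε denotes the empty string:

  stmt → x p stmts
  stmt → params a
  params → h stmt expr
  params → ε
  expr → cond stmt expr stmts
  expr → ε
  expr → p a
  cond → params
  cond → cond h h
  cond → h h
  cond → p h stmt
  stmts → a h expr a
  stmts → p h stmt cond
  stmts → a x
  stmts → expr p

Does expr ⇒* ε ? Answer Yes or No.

expr has an ε-production, so expr ⇒ ε.

Yes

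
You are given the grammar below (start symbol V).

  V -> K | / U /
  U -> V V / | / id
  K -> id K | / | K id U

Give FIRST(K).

{ /, id }

K -> id K contributes {id}.
K -> / contributes {/}.
From K -> K id U: add FIRST(K) = { /, id }.
Union: FIRST(K) = { /, id }.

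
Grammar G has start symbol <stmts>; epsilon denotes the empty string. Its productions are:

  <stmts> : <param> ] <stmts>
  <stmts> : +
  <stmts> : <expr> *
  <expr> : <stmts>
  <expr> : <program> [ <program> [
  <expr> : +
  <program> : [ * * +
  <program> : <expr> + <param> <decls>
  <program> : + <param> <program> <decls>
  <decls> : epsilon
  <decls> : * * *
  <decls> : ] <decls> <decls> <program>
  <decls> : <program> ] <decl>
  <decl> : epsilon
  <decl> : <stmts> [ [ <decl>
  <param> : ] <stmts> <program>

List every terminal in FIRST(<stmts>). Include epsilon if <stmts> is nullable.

From <stmts> : <param> ] <stmts>: add FIRST(<param>) = { ] }.
<stmts> : + contributes {+}.
From <stmts> : <expr> *: add FIRST(<expr>) = { +, [, ] }.
Union: FIRST(<stmts>) = { +, [, ] }.

{ +, [, ] }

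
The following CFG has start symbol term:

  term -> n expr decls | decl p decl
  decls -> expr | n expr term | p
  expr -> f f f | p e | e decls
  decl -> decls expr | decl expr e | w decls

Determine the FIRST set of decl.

From decl -> decls expr: add FIRST(decls) = { e, f, n, p }.
From decl -> decl expr e: add FIRST(decl) = { e, f, n, p, w }.
decl -> w decls contributes {w}.
Union: FIRST(decl) = { e, f, n, p, w }.

{ e, f, n, p, w }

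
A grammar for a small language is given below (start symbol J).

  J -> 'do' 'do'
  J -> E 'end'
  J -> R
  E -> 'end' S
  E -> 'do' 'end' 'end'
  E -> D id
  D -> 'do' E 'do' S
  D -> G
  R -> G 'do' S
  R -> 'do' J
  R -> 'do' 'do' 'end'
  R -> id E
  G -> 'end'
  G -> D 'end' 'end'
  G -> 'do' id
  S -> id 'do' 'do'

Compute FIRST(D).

{ 'do', 'end' }

D -> 'do' E 'do' S contributes {'do'}.
From D -> G: add FIRST(G) = { 'do', 'end' }.
Union: FIRST(D) = { 'do', 'end' }.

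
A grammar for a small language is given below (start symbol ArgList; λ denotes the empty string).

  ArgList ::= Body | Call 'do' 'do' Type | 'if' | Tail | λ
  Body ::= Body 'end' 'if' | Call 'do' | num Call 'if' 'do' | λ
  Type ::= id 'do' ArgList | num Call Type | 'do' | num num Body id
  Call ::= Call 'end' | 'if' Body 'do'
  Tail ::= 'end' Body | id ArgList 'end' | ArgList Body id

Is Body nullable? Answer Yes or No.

Yes

Body has an λ-production, so Body ⇒ λ.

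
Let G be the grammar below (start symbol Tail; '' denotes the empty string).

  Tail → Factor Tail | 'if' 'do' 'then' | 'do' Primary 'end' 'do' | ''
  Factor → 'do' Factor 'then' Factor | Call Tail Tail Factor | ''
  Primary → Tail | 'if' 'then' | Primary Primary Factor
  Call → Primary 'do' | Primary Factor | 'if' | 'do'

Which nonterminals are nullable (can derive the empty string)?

Directly nullable (have an ''-production): Tail, Factor.
Primary → Tail with every symbol nullable, so Primary is nullable.
Call → Primary Factor with every symbol nullable, so Call is nullable.

{ Call, Factor, Primary, Tail }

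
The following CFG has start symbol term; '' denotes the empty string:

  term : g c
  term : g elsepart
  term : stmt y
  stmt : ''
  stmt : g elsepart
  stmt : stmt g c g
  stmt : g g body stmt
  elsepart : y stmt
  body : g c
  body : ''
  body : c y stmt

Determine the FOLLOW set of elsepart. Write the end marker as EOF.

{ EOF, g, y }

In term : g elsepart: elsepart is at the end, add FOLLOW(term) = { EOF }.
In stmt : g elsepart: elsepart is at the end, add FOLLOW(stmt) = { EOF, g, y }.
Union: FOLLOW(elsepart) = { EOF, g, y }.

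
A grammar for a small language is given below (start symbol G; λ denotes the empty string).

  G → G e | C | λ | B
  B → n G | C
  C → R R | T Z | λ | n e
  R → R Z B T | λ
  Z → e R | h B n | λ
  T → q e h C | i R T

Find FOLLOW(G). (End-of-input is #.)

{ #, e, i, n, q }

G is the start symbol, so # ∈ FOLLOW(G).
In G → G e: add FIRST(e) = { e }.
In B → n G: G is at the end, add FOLLOW(B) = { #, e, i, n, q }.
Union: FOLLOW(G) = { #, e, i, n, q }.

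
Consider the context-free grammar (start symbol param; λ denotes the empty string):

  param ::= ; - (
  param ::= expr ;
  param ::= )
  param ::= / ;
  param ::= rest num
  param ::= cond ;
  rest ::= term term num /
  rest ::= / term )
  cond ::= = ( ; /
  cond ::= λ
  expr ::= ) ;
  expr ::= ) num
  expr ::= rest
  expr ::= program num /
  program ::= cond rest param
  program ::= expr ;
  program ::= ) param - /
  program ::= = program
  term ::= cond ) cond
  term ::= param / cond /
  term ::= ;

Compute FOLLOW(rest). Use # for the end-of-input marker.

In param ::= rest num: add FIRST(num) = { num }.
In expr ::= rest: rest is at the end, add FOLLOW(expr) = { ; }.
In program ::= cond rest param: add FIRST(param) = { ), /, ;, = }.
Union: FOLLOW(rest) = { ), /, ;, =, num }.

{ ), /, ;, =, num }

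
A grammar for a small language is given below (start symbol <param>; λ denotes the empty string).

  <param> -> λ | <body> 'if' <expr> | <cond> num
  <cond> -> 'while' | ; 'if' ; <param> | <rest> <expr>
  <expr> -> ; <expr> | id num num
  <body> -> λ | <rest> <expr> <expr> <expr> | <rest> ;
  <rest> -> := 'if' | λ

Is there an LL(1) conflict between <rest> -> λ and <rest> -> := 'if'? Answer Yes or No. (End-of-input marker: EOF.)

No

FIRST(λ) = { λ } and FIRST(:= 'if') = { := }.
The first is nullable but FOLLOW(<rest>) = { ;, id } is disjoint from FIRST of the second.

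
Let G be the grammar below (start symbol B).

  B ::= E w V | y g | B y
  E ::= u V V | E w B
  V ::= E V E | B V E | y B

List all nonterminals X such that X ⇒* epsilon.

{ } (none)

No nonterminal has an empty production or an RHS whose symbols are all nullable.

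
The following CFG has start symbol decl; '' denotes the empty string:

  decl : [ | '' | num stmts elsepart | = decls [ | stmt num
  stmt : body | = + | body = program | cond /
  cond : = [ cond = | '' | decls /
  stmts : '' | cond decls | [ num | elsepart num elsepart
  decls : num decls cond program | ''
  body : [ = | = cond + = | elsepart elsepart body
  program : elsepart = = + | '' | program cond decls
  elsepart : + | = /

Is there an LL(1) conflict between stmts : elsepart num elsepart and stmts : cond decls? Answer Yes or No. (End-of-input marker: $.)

Yes

FIRST(elsepart num elsepart) = { +, = } and FIRST(cond decls) = { /, =, num, '' }.
Both contain =, so the two alternatives are not disjoint — LL(1) conflict.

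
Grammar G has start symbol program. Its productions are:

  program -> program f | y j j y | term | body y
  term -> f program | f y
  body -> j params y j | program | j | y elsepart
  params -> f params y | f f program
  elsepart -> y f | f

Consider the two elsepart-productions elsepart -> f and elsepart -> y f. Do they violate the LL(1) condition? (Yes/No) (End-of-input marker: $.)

No

FIRST(f) = { f } and FIRST(y f) = { y }.
The FIRST sets are disjoint and neither alternative is nullable — no conflict.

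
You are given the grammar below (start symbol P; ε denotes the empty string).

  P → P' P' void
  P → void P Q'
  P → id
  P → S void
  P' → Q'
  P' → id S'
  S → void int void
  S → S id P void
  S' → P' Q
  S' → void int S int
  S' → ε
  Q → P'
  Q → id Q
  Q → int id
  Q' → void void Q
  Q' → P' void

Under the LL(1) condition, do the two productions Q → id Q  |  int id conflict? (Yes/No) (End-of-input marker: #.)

No

FIRST(id Q) = { id } and FIRST(int id) = { int }.
The FIRST sets are disjoint and neither alternative is nullable — no conflict.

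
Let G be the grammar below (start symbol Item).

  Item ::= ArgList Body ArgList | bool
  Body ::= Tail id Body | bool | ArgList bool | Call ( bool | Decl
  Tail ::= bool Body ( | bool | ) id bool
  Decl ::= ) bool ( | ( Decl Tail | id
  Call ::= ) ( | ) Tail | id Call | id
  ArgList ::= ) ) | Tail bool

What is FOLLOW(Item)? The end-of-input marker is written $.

Item is the start symbol, so $ ∈ FOLLOW(Item).
Union: FOLLOW(Item) = { $ }.

{ $ }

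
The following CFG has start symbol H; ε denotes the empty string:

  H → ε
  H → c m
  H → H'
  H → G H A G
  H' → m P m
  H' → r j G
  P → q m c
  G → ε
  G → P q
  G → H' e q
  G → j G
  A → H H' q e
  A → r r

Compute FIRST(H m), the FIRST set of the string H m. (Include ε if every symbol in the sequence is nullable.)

Add FIRST(H)\{ε} = { c, j, m, q, r }; H is nullable, continue.
m is a terminal; add {m} and stop.

{ c, j, m, q, r }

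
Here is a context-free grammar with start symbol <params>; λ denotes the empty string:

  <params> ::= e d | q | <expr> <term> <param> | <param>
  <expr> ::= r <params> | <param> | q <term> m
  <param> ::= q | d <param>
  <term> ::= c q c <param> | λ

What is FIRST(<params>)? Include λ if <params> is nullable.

{ d, e, q, r }

<params> ::= e d contributes {e}.
<params> ::= q contributes {q}.
From <params> ::= <expr> <term> <param>: add FIRST(<expr>) = { d, q, r }.
From <params> ::= <param>: add FIRST(<param>) = { d, q }.
Union: FIRST(<params>) = { d, e, q, r }.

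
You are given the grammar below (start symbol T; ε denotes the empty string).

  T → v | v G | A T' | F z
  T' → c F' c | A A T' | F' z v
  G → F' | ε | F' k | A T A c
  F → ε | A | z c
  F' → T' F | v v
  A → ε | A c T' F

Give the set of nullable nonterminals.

{ A, F, G }

Directly nullable (have an ε-production): G, F, A.
No other nonterminal has a production whose RHS symbols are all nullable.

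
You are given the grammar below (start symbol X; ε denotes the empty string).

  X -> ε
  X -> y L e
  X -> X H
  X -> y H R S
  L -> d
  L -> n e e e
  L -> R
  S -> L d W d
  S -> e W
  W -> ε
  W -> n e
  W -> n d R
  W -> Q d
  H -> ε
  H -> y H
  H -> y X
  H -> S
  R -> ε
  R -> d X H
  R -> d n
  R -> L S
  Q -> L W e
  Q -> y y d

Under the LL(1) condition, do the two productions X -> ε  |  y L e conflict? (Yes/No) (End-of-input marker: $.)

FIRST(ε) = { ε } and FIRST(y L e) = { y }.
The first alternative is nullable and FOLLOW(X) = { $, d, e, n, y } shares y with FIRST of the second — conflict.

Yes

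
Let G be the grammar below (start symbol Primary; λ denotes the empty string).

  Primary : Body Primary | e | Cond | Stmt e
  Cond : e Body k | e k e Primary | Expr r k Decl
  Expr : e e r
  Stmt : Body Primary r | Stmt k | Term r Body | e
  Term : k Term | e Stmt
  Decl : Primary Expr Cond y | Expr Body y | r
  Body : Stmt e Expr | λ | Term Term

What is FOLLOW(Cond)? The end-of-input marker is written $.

In Primary : Cond: Cond is at the end, add FOLLOW(Primary) = { $, e, r, y }.
In Decl : Primary Expr Cond y: add FIRST(y) = { y }.
Union: FOLLOW(Cond) = { $, e, r, y }.

{ $, e, r, y }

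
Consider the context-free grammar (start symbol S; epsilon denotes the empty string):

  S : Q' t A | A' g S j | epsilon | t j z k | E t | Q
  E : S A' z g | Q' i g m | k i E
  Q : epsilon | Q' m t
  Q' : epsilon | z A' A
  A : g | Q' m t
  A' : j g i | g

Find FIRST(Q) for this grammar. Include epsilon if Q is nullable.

Q : epsilon contributes epsilon.
From Q : Q' m t: Q' nullable, take FIRST(Q') ∪ {m} = { m, z }.
Union: FIRST(Q) = { m, z, epsilon }.

{ m, z, epsilon }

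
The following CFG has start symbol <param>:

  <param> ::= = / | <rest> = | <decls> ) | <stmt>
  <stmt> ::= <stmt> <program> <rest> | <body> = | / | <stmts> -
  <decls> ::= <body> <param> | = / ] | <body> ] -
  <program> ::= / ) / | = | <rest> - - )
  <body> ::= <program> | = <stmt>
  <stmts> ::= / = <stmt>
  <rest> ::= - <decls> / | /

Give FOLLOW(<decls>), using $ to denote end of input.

{ ), / }

In <param> ::= <decls> ): add FIRST()) = { ) }.
In <rest> ::= - <decls> /: add FIRST(/) = { / }.
Union: FOLLOW(<decls>) = { ), / }.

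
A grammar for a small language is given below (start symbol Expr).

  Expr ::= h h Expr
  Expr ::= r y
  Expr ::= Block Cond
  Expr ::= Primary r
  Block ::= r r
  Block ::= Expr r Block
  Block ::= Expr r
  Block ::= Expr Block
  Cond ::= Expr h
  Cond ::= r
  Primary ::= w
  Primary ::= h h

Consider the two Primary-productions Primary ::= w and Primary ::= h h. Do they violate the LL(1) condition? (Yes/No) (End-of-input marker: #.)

No

FIRST(w) = { w } and FIRST(h h) = { h }.
The FIRST sets are disjoint and neither alternative is nullable — no conflict.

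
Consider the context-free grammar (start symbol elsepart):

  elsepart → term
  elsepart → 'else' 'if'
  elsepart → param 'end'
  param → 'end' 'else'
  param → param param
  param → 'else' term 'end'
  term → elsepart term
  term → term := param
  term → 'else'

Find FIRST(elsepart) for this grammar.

From elsepart → term: add FIRST(term) = { 'else', 'end' }.
elsepart → 'else' 'if' contributes {'else'}.
From elsepart → param 'end': add FIRST(param) = { 'else', 'end' }.
Union: FIRST(elsepart) = { 'else', 'end' }.

{ 'else', 'end' }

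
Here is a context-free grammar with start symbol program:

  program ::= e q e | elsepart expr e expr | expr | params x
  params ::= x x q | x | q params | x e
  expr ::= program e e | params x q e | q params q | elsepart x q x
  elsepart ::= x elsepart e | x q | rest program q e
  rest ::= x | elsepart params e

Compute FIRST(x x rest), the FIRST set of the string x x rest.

{ x }

x is a terminal; add {x} and stop.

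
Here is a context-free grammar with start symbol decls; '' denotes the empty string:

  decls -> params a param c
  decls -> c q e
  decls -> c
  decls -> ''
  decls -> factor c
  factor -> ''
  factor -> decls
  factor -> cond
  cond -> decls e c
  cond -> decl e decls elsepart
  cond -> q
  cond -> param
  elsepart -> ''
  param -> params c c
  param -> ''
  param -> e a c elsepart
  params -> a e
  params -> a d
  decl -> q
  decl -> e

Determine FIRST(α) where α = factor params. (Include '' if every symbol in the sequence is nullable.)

Add FIRST(factor)\{''} = { a, c, e, q }; factor is nullable, continue.
Add FIRST(params) = { a }; params is not nullable, stop.

{ a, c, e, q }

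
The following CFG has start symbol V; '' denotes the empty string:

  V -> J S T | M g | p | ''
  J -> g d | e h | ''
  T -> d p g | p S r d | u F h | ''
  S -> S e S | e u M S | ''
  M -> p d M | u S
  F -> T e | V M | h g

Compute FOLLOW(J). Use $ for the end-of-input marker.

{ $, d, e, p, u }

In V -> J S T: add FIRST(S T)\{''} = { d, e, p, u }.
  Since S T is nullable, also add FOLLOW(V) = { $, p, u }.
Union: FOLLOW(J) = { $, d, e, p, u }.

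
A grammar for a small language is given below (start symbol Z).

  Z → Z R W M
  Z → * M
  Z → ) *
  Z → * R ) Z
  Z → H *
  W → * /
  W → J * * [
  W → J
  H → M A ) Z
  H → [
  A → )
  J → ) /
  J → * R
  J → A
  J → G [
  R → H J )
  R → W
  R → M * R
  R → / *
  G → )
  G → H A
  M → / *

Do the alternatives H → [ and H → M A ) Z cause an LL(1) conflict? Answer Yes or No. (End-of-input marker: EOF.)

FIRST([) = { [ } and FIRST(M A ) Z) = { / }.
The FIRST sets are disjoint and neither alternative is nullable — no conflict.

No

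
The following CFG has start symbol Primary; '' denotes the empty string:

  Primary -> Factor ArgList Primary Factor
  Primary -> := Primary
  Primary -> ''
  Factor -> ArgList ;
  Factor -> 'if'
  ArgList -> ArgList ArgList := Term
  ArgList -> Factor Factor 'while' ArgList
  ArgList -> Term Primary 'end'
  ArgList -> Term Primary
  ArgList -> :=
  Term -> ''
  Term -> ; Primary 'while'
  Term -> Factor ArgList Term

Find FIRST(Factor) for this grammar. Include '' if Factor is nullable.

{ 'end', 'if', :=, ; }

From Factor -> ArgList ;: ArgList nullable, take FIRST(ArgList) ∪ {;} = { 'end', 'if', :=, ; }.
Factor -> 'if' contributes {'if'}.
Union: FIRST(Factor) = { 'end', 'if', :=, ; }.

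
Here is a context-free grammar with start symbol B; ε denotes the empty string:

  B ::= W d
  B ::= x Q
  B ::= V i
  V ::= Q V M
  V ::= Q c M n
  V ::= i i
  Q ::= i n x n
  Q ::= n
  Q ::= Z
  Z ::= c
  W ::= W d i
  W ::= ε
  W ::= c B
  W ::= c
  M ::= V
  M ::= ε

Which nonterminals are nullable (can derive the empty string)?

Directly nullable (have an ε-production): W, M.
No other nonterminal has a production whose RHS symbols are all nullable.

{ M, W }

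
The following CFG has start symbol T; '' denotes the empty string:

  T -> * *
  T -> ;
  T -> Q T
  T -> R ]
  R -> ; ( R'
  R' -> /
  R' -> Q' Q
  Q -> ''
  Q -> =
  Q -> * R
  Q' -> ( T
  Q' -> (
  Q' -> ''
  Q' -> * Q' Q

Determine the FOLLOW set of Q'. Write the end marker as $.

In R' -> Q' Q: add FIRST(Q)\{''} = { *, = }.
  Since Q is nullable, also add FOLLOW(R') = { *, ;, =, ] }.
In Q' -> * Q' Q: add FIRST(Q)\{''} = { *, = }.
  Since Q is nullable, also add FOLLOW(Q') = { *, ;, =, ] }.
Union: FOLLOW(Q') = { *, ;, =, ] }.

{ *, ;, =, ] }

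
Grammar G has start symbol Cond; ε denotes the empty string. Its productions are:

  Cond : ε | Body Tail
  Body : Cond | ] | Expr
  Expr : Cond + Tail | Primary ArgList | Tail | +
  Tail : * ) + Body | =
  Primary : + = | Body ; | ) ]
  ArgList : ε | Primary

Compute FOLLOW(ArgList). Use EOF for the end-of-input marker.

{ EOF, *, +, ;, = }

In Expr : Primary ArgList: ArgList is at the end, add FOLLOW(Expr) = { EOF, *, +, ;, = }.
Union: FOLLOW(ArgList) = { EOF, *, +, ;, = }.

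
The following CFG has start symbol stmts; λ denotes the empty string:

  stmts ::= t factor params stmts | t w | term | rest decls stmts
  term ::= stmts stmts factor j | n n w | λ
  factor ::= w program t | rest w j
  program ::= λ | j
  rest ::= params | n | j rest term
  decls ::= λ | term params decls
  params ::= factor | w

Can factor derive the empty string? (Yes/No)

No

Nullable nonterminals: decls, program, stmts, term.
No production of factor has an RHS whose symbols are all nullable, so factor is not nullable.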